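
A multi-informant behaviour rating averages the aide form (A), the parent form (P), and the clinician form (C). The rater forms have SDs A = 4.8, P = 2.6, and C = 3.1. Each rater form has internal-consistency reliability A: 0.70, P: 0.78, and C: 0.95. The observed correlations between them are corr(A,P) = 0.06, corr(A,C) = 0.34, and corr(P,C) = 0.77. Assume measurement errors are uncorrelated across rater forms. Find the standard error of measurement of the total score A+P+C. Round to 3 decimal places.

Var(total) = 39.41 + 24.0284 = 63.4384.
True-score variance = 30.5303 + 24.0284 = 54.5587, so reliability = 0.8600.
Error variance = 63.4384 − 54.5587 = 8.8797; SEM = √8.8797 = 2.980.

2.980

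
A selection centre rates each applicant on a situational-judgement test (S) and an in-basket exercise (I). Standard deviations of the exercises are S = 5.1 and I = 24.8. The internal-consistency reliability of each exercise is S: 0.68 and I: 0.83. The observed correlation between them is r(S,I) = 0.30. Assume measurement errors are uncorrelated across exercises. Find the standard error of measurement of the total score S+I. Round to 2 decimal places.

10.62

Var(total) = 641.05 + 75.888 = 716.938.
True-score variance = 528.17 + 75.888 = 604.058, so reliability = 0.8426.
Error variance = 716.938 − 604.058 = 112.88; SEM = √112.88 = 10.62.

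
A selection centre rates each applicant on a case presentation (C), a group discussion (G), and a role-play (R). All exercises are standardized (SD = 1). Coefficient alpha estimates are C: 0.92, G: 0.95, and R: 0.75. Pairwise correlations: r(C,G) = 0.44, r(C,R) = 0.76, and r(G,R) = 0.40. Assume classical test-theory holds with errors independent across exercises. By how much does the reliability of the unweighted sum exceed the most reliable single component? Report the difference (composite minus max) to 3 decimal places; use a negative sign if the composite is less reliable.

-0.011

Var(sum) = 3 + 3.2 = 6.2; true-score variance = 2.62 + 3.2 = 5.82; composite reliability = 0.9387.
Max component reliability = 0.9500.
Difference = 0.9387 − 0.9500 = -0.011.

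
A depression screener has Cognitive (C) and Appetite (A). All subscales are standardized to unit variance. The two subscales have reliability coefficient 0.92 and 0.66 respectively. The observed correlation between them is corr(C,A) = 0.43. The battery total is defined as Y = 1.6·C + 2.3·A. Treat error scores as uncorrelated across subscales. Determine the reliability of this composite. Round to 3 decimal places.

0.818

Var(Y) = 1.6² + 2.3² + 2·[3.68·0.43] = 7.85 + 3.1648 = 11.0148.
With uncorrelated errors the cross-covariances are all true-score covariance, so they carry over unchanged; only the diagonal terms shrink to ρᵢσᵢ².
True-score variance = [1.6²·0.92 + 2.3²·0.66] + 3.1648 = 5.8466 + 3.1648 = 9.0114.
Reliability = 9.0114 / 11.0148 = 0.818.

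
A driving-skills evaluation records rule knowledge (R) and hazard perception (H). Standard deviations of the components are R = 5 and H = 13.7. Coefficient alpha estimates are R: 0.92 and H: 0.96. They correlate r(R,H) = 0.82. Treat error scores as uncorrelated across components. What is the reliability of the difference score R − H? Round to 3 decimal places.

Var(R−H) = 5² + 13.7² − 2·5·13.7·0.82 = 212.69 − 112.34 = 100.35.
Because errors are independent across components, Cov(Tᵢ,Tⱼ) = Cov(Xᵢ,Xⱼ); the off-diagonal part of the true-score variance is the same as above.
True-score variance = [5²·0.92 + 13.7²·0.96] − 112.34 = 203.182 − 112.34 = 90.8424.
Reliability = 90.8424 / 100.35 = 0.905.

0.905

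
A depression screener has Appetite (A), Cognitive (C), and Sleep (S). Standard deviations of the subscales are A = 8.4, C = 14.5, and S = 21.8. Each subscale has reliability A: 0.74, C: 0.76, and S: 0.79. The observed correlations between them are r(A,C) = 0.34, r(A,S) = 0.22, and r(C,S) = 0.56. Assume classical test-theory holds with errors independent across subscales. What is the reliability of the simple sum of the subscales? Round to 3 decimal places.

0.868

Var(A+C+S) = 8.4² + 14.5² + 21.8² + 2·[8.4·14.5·0.34 + 8.4·21.8·0.22 + 14.5·21.8·0.56] = 756.05 + 517.429 = 1273.48.
With uncorrelated errors the cross-covariances are all true-score covariance, so they carry over unchanged; only the diagonal terms shrink to ρᵢσᵢ².
True-score variance = [8.4²·0.74 + 14.5²·0.76 + 21.8²·0.79] + 517.429 = 587.444 + 517.429 = 1104.87.
Reliability = 1104.87 / 1273.48 = 0.868.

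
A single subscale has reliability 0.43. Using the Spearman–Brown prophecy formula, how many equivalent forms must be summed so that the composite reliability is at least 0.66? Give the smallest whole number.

k ≥ ρ*(1−ρ₁)/(ρ₁(1−ρ*)) = 0.66·0.57 / (0.43·0.34) = 2.573.
Smallest integer k = 3.

3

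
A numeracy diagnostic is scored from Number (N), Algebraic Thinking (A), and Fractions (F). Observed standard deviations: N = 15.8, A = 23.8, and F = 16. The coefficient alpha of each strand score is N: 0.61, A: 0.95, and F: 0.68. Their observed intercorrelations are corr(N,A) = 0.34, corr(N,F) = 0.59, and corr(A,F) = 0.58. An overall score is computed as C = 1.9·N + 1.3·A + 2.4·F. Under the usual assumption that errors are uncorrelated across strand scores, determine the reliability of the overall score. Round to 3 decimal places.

0.870

Var(C) = 1.9²·15.8² + 1.3²·23.8² + 2.4²·16² + 2·[2.47·15.8·23.8·0.34 + 4.56·15.8·16·0.59 + 3.12·23.8·16·0.58] = 3333.04 + 3370.05 = 6703.1.
Because errors are independent across components, Cov(Tᵢ,Tⱼ) = Cov(Xᵢ,Xⱼ); the off-diagonal part of the true-score variance is the same as above.
True-score variance = [1.9²·15.8²·0.61 + 1.3²·23.8²·0.95 + 2.4²·16²·0.68] + 3370.05 = 2461.85 + 3370.05 = 5831.91.
Reliability = 5831.91 / 6703.1 = 0.870.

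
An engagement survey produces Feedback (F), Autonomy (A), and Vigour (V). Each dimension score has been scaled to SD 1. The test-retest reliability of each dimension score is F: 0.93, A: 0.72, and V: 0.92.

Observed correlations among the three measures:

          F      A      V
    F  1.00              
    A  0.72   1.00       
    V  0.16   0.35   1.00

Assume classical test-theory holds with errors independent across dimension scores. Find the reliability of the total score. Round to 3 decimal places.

Var(F+A+V) = 3 + 2·[0.72 + 0.16 + 0.35] = 3 + 2.46 = 5.46.
Under uncorrelated errors the observed covariances equal the true-score covariances, so only the own-variance terms attenuate.
True-score variance = [0.93 + 0.72 + 0.92] + 2.46 = 2.57 + 2.46 = 5.03.
Reliability = 5.03 / 5.46 = 0.921.

0.921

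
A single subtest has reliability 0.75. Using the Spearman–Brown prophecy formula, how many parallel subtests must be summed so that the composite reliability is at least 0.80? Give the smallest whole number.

2

k ≥ ρ*(1−ρ₁)/(ρ₁(1−ρ*)) = 0.80·0.25 / (0.75·0.20) = 1.333.
Smallest integer k = 2.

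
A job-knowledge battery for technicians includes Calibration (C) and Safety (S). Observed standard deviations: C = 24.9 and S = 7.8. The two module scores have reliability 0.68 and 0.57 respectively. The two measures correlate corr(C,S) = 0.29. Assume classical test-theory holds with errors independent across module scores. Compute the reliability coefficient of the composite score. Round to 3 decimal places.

0.717

Var(C+S) = 24.9² + 7.8² + 2·[24.9·7.8·0.29] = 680.85 + 112.648 = 793.498.
Under uncorrelated errors the observed covariances equal the true-score covariances, so only the own-variance terms attenuate.
True-score variance = [24.9²·0.68 + 7.8²·0.57] + 112.648 = 456.286 + 112.648 = 568.933.
Reliability = 568.933 / 793.498 = 0.717.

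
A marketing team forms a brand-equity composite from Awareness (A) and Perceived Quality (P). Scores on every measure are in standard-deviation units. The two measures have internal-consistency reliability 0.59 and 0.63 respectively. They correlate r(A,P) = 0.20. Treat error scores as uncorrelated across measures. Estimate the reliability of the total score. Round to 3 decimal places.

0.675

Var(A+P) = 2 + 2·[0.20] = 2 + 0.4 = 2.4.
With uncorrelated errors the cross-covariances are all true-score covariance, so they carry over unchanged; only the diagonal terms shrink to ρᵢσᵢ².
True-score variance = [0.59 + 0.63] + 0.4 = 1.22 + 0.4 = 1.62.
Reliability = 1.62 / 2.4 = 0.675.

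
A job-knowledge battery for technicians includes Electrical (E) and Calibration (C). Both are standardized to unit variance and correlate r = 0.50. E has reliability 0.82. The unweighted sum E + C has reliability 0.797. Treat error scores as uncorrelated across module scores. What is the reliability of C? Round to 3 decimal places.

Var(E+C) = 2 + 2·0.50 = 3.000.
True-score variance = ρ_E + ρ_C + 2·0.50, so 0.797 = (0.82 + ρ_C + 1.00) / 3.000.
ρ_C = 0.797·3.000 − 0.82 − 1.00 = 0.571.

0.571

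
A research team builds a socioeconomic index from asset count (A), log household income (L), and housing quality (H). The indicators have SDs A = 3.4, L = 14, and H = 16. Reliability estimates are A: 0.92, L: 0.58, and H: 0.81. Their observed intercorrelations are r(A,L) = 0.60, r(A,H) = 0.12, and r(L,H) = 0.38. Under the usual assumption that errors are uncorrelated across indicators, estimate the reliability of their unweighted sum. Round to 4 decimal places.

0.8127

Var(A+L+H) = 3.4² + 14² + 16² + 2·[3.4·14·0.60 + 3.4·16·0.12 + 14·16·0.38] = 463.56 + 240.416 = 703.976.
With uncorrelated errors the cross-covariances are all true-score covariance, so they carry over unchanged; only the diagonal terms shrink to ρᵢσᵢ².
True-score variance = [3.4²·0.92 + 14²·0.58 + 16²·0.81] + 240.416 = 331.675 + 240.416 = 572.091.
Reliability = 572.091 / 703.976 = 0.8127.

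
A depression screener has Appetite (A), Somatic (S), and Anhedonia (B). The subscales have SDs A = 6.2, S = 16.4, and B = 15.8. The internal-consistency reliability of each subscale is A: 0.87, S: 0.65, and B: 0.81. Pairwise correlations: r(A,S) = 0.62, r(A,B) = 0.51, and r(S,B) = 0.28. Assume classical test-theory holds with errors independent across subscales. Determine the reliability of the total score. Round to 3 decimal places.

Var(A+S+B) = 6.2² + 16.4² + 15.8² + 2·[6.2·16.4·0.62 + 6.2·15.8·0.51 + 16.4·15.8·0.28] = 557.04 + 371.11 = 928.15.
Under uncorrelated errors the observed covariances equal the true-score covariances, so only the own-variance terms attenuate.
True-score variance = [6.2²·0.87 + 16.4²·0.65 + 15.8²·0.81] + 371.11 = 410.475 + 371.11 = 781.585.
Reliability = 781.585 / 928.15 = 0.842.

0.842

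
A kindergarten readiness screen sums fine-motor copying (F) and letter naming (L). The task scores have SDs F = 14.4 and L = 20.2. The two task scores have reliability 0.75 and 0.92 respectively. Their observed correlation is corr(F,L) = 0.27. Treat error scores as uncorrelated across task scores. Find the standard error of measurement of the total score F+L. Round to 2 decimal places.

Var(total) = 615.4 + 157.075 = 772.475.
True-score variance = 530.917 + 157.075 = 687.992, so reliability = 0.8906.
Error variance = 772.475 − 687.992 = 84.4832; SEM = √84.4832 = 9.19.

9.19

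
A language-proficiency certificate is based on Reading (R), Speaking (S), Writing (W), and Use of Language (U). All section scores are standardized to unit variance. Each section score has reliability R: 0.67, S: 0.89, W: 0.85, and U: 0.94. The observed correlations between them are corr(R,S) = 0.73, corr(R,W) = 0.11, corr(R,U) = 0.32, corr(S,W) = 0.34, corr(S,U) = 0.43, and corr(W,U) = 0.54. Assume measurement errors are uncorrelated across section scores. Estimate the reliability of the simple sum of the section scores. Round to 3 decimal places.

0.927

Var(R+S+W+U) = 4 + 2·[0.73 + 0.11 + 0.32 + 0.34 + 0.43 + 0.54] = 4 + 4.94 = 8.94.
Under uncorrelated errors the observed covariances equal the true-score covariances, so only the own-variance terms attenuate.
True-score variance = [0.67 + 0.89 + 0.85 + 0.94] + 4.94 = 3.35 + 4.94 = 8.29.
Reliability = 8.29 / 8.94 = 0.927.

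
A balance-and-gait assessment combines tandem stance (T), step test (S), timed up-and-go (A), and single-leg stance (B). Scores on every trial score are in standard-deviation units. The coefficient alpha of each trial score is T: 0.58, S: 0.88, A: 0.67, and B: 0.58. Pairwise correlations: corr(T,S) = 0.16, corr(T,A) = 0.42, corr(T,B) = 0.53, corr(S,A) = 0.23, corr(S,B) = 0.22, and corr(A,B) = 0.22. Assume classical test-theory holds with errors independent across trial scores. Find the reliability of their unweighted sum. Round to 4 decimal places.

Var(T+S+A+B) = 4 + 2·[0.16 + 0.42 + 0.53 + 0.23 + 0.22 + 0.22] = 4 + 3.56 = 7.56.
Under uncorrelated errors the observed covariances equal the true-score covariances, so only the own-variance terms attenuate.
True-score variance = [0.58 + 0.88 + 0.67 + 0.58] + 3.56 = 2.71 + 3.56 = 6.27.
Reliability = 6.27 / 7.56 = 0.8294.

0.8294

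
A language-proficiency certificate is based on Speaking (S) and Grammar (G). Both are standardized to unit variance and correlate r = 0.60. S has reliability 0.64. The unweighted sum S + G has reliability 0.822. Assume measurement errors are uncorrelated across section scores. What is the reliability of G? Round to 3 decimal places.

0.790

Var(S+G) = 2 + 2·0.60 = 3.200.
True-score variance = ρ_S + ρ_G + 2·0.60, so 0.822 = (0.64 + ρ_G + 1.20) / 3.200.
ρ_G = 0.822·3.200 − 0.64 − 1.20 = 0.790.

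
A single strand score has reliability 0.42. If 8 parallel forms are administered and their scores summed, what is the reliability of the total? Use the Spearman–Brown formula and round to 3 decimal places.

0.853

ρ_k = kρ / (1 + (k−1)ρ) = 8·0.42 / (1 + 7·0.42) = 3.360 / 3.940 = 0.853.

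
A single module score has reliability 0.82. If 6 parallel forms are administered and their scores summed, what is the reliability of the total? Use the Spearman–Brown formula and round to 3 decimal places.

0.965

ρ_k = kρ / (1 + (k−1)ρ) = 6·0.82 / (1 + 5·0.82) = 4.920 / 5.100 = 0.965.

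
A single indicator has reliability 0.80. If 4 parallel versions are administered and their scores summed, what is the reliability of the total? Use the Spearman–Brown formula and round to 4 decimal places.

ρ_k = kρ / (1 + (k−1)ρ) = 4·0.80 / (1 + 3·0.80) = 3.200 / 3.400 = 0.9412.

0.9412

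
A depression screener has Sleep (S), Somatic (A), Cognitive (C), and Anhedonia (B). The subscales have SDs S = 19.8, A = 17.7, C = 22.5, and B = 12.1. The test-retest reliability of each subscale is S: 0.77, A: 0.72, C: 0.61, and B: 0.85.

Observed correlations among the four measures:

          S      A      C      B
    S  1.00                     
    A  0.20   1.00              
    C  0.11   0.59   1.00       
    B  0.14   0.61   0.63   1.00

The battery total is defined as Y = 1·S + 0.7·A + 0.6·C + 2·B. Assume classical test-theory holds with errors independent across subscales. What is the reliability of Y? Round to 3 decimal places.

Var(Y) = 19.8² + 0.7²·17.7² + 0.6²·22.5² + 2²·12.1² + 2·[0.7·19.8·17.7·0.20 + 0.6·19.8·22.5·0.11 + 2·19.8·12.1·0.14 + 0.42·17.7·22.5·0.59 + 1.4·17.7·12.1·0.61 + 1.2·22.5·12.1·0.63] = 1313.44 + 1265.92 = 2579.36.
With uncorrelated errors the cross-covariances are all true-score covariance, so they carry over unchanged; only the diagonal terms shrink to ρᵢσᵢ².
True-score variance = [19.8²·0.77 + 0.7²·17.7²·0.72 + 0.6²·22.5²·0.61 + 2²·12.1²·0.85] + 1265.92 = 1021.37 + 1265.92 = 2287.28.
Reliability = 2287.28 / 2579.36 = 0.887.

0.887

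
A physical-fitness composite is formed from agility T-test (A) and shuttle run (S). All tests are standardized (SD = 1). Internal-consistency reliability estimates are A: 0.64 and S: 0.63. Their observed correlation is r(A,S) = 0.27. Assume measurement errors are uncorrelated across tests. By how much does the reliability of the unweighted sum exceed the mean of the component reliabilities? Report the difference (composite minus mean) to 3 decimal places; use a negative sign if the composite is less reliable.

0.078

Var(sum) = 2 + 0.54 = 2.54; true-score variance = 1.27 + 0.54 = 1.81; composite reliability = 0.7126.
Mean component reliability = 0.6350.
Difference = 0.7126 − 0.6350 = 0.078.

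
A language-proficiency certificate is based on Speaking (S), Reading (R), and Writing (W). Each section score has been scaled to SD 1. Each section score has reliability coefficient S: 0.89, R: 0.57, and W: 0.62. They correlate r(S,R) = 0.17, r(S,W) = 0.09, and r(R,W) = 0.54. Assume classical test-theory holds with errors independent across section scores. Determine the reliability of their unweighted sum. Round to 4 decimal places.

0.8000

Var(S+R+W) = 3 + 2·[0.17 + 0.09 + 0.54] = 3 + 1.6 = 4.6.
With uncorrelated errors the cross-covariances are all true-score covariance, so they carry over unchanged; only the diagonal terms shrink to ρᵢσᵢ².
True-score variance = [0.89 + 0.57 + 0.62] + 1.6 = 2.08 + 1.6 = 3.68.
Reliability = 3.68 / 4.6 = 0.8000.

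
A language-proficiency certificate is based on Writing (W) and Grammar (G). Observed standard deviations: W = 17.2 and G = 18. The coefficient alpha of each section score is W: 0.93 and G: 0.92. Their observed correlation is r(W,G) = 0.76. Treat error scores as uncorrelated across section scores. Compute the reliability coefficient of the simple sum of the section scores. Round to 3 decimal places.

0.957

Var(W+G) = 17.2² + 18² + 2·[17.2·18·0.76] = 619.84 + 470.592 = 1090.43.
With uncorrelated errors the cross-covariances are all true-score covariance, so they carry over unchanged; only the diagonal terms shrink to ρᵢσᵢ².
True-score variance = [17.2²·0.93 + 18²·0.92] + 470.592 = 573.211 + 470.592 = 1043.8.
Reliability = 1043.8 / 1090.43 = 0.957.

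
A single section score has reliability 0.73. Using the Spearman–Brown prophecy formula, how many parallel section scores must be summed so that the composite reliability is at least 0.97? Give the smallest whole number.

k ≥ ρ*(1−ρ₁)/(ρ₁(1−ρ*)) = 0.97·0.27 / (0.73·0.03) = 11.959.
Smallest integer k = 12.

12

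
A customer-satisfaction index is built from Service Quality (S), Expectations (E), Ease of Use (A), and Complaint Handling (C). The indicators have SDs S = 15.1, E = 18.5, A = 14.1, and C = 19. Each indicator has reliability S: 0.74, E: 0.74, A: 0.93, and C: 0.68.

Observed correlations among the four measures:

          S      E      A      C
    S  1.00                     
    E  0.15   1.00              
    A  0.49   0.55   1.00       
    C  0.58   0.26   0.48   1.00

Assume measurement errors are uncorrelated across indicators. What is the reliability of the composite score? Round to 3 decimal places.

Var(S+E+A+C) = 15.1² + 18.5² + 14.1² + 19² + 2·[15.1·18.5·0.15 + 15.1·14.1·0.49 + 15.1·19·0.58 + 18.5·14.1·0.55 + 18.5·19·0.26 + 14.1·19·0.48] = 1130.07 + 1352.16 = 2482.23.
With uncorrelated errors the cross-covariances are all true-score covariance, so they carry over unchanged; only the diagonal terms shrink to ρᵢσᵢ².
True-score variance = [15.1²·0.74 + 18.5²·0.74 + 14.1²·0.93 + 19²·0.68] + 1352.16 = 852.366 + 1352.16 = 2204.53.
Reliability = 2204.53 / 2482.23 = 0.888.

0.888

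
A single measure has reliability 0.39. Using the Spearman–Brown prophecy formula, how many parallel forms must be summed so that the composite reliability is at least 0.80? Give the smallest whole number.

7

k ≥ ρ*(1−ρ₁)/(ρ₁(1−ρ*)) = 0.80·0.61 / (0.39·0.20) = 6.256.
Smallest integer k = 7.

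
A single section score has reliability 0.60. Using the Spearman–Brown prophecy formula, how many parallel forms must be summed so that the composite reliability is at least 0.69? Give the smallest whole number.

k ≥ ρ*(1−ρ₁)/(ρ₁(1−ρ*)) = 0.69·0.40 / (0.60·0.31) = 1.484.
Smallest integer k = 2.

2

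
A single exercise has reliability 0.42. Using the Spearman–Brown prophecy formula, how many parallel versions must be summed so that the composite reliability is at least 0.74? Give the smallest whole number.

4

k ≥ ρ*(1−ρ₁)/(ρ₁(1−ρ*)) = 0.74·0.58 / (0.42·0.26) = 3.930.
Smallest integer k = 4.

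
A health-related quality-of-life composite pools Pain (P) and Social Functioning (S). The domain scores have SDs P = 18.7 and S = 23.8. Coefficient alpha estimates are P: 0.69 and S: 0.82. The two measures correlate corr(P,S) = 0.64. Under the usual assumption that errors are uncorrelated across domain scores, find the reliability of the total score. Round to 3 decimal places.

0.858

Var(P+S) = 18.7² + 23.8² + 2·[18.7·23.8·0.64] = 916.13 + 569.677 = 1485.81.
Because errors are independent across components, Cov(Tᵢ,Tⱼ) = Cov(Xᵢ,Xⱼ); the off-diagonal part of the true-score variance is the same as above.
True-score variance = [18.7²·0.69 + 23.8²·0.82] + 569.677 = 705.767 + 569.677 = 1275.44.
Reliability = 1275.44 / 1485.81 = 0.858.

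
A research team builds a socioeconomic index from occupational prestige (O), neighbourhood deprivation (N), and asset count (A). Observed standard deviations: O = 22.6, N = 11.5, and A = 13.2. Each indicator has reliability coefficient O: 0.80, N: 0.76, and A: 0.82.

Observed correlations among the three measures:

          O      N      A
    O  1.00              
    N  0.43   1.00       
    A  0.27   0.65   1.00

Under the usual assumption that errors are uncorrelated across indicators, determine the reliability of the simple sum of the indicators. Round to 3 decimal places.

Var(O+N+A) = 22.6² + 11.5² + 13.2² + 2·[22.6·11.5·0.43 + 22.6·13.2·0.27 + 11.5·13.2·0.65] = 817.25 + 581.947 = 1399.2.
Under uncorrelated errors the observed covariances equal the true-score covariances, so only the own-variance terms attenuate.
True-score variance = [22.6²·0.80 + 11.5²·0.76 + 13.2²·0.82] + 581.947 = 651.995 + 581.947 = 1233.94.
Reliability = 1233.94 / 1399.2 = 0.882.

0.882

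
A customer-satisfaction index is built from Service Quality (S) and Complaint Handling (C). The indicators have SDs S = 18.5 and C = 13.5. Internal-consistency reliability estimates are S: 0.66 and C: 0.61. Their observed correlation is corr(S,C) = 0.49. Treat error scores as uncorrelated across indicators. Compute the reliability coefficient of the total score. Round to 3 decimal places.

0.756

Var(S+C) = 18.5² + 13.5² + 2·[18.5·13.5·0.49] = 524.5 + 244.755 = 769.255.
Because errors are independent across components, Cov(Tᵢ,Tⱼ) = Cov(Xᵢ,Xⱼ); the off-diagonal part of the true-score variance is the same as above.
True-score variance = [18.5²·0.66 + 13.5²·0.61] + 244.755 = 337.058 + 244.755 = 581.812.
Reliability = 581.812 / 769.255 = 0.756.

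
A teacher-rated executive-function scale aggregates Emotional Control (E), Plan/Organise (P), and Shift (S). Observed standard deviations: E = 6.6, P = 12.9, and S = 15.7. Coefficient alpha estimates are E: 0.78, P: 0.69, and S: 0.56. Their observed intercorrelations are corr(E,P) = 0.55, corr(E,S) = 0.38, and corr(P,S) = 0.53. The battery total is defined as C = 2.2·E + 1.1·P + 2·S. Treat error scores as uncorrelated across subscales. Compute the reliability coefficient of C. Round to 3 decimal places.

0.778

Var(C) = 2.2²·6.6² + 1.1²·12.9² + 2²·15.7² + 2·[2.42·6.6·12.9·0.55 + 4.4·6.6·15.7·0.38 + 2.2·12.9·15.7·0.53] = 1398.15 + 1045.45 = 2443.59.
Because errors are independent across components, Cov(Tᵢ,Tⱼ) = Cov(Xᵢ,Xⱼ); the off-diagonal part of the true-score variance is the same as above.
True-score variance = [2.2²·6.6²·0.78 + 1.1²·12.9²·0.69 + 2²·15.7²·0.56] + 1045.45 = 855.521 + 1045.45 = 1900.97.
Reliability = 1900.97 / 2443.59 = 0.778.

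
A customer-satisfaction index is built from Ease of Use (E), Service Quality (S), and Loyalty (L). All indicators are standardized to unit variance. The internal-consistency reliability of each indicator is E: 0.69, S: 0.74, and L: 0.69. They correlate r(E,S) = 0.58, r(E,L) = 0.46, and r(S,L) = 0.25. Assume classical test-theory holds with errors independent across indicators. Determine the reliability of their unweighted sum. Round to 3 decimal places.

0.842

Var(E+S+L) = 3 + 2·[0.58 + 0.46 + 0.25] = 3 + 2.58 = 5.58.
Because errors are independent across components, Cov(Tᵢ,Tⱼ) = Cov(Xᵢ,Xⱼ); the off-diagonal part of the true-score variance is the same as above.
True-score variance = [0.69 + 0.74 + 0.69] + 2.58 = 2.12 + 2.58 = 4.7.
Reliability = 4.7 / 5.58 = 0.842.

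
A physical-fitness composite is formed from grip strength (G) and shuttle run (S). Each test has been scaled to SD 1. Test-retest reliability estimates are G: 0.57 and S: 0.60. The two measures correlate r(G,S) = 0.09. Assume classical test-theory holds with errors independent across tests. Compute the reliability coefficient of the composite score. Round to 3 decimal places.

Var(G+S) = 2 + 2·[0.09] = 2 + 0.18 = 2.18.
With uncorrelated errors the cross-covariances are all true-score covariance, so they carry over unchanged; only the diagonal terms shrink to ρᵢσᵢ².
True-score variance = [0.57 + 0.60] + 0.18 = 1.17 + 0.18 = 1.35.
Reliability = 1.35 / 2.18 = 0.619.

0.619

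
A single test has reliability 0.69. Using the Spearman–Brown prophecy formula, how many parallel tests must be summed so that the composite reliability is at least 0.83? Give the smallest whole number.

k ≥ ρ*(1−ρ₁)/(ρ₁(1−ρ*)) = 0.83·0.31 / (0.69·0.17) = 2.194.
Smallest integer k = 3.

3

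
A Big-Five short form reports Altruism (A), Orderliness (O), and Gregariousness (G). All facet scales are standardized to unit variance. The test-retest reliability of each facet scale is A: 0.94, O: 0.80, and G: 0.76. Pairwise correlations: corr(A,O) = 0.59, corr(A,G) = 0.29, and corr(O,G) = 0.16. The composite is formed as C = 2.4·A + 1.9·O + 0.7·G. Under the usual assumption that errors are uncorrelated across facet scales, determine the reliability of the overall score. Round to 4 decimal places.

0.9288

Var(C) = 2.4² + 1.9² + 0.7² + 2·[4.56·0.59 + 1.68·0.29 + 1.33·0.16] = 9.86 + 6.7808 = 16.6408.
Because errors are independent across components, Cov(Tᵢ,Tⱼ) = Cov(Xᵢ,Xⱼ); the off-diagonal part of the true-score variance is the same as above.
True-score variance = [2.4²·0.94 + 1.9²·0.80 + 0.7²·0.76] + 6.7808 = 8.6748 + 6.7808 = 15.4556.
Reliability = 15.4556 / 16.6408 = 0.9288.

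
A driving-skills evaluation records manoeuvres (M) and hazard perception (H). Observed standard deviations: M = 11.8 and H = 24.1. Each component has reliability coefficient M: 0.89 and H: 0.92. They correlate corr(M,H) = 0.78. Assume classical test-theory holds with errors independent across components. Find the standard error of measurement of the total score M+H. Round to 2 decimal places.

7.86

Var(total) = 720.05 + 443.633 = 1163.68.
True-score variance = 658.269 + 443.633 = 1101.9, so reliability = 0.9469.
Error variance = 1163.68 − 1101.9 = 61.7812; SEM = √61.7812 = 7.86.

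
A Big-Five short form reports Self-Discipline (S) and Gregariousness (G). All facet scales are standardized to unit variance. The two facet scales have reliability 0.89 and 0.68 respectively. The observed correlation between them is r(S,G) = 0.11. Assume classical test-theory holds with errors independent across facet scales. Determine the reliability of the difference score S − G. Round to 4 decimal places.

0.7584

Var(S−G) = 1 + 1 − 2·0.11 = 2 − 0.22 = 1.78.
With uncorrelated errors the cross-covariances are all true-score covariance, so they carry over unchanged; only the diagonal terms shrink to ρᵢσᵢ².
True-score variance = [0.89 + 0.68] − 0.22 = 1.57 − 0.22 = 1.35.
Reliability = 1.35 / 1.78 = 0.7584.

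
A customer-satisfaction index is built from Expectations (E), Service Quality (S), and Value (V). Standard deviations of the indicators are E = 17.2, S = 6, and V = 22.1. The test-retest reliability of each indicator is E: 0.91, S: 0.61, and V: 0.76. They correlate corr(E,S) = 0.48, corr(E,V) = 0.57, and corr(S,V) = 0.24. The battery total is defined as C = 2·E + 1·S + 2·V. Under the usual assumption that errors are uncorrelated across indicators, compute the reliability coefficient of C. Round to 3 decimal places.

Var(C) = 2²·17.2² + 6² + 2²·22.1² + 2·[2·17.2·6·0.48 + 4·17.2·22.1·0.57 + 2·6·22.1·0.24] = 3173 + 2058.79 = 5231.79.
With uncorrelated errors the cross-covariances are all true-score covariance, so they carry over unchanged; only the diagonal terms shrink to ρᵢσᵢ².
True-score variance = [2²·17.2²·0.91 + 6²·0.61 + 2²·22.1²·0.76] + 2058.79 = 2583.58 + 2058.79 = 4642.37.
Reliability = 4642.37 / 5231.79 = 0.887.

0.887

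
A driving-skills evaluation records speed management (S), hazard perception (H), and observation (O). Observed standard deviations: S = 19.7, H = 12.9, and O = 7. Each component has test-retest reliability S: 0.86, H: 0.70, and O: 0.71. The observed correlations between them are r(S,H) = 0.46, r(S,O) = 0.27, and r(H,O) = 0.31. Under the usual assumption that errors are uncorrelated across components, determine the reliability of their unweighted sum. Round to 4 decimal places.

Var(S+H+O) = 19.7² + 12.9² + 7² + 2·[19.7·12.9·0.46 + 19.7·7·0.27 + 12.9·7·0.31] = 603.5 + 364.252 = 967.752.
Because errors are independent across components, Cov(Tᵢ,Tⱼ) = Cov(Xᵢ,Xⱼ); the off-diagonal part of the true-score variance is the same as above.
True-score variance = [19.7²·0.86 + 12.9²·0.70 + 7²·0.71] + 364.252 = 485.034 + 364.252 = 849.286.
Reliability = 849.286 / 967.752 = 0.8776.

0.8776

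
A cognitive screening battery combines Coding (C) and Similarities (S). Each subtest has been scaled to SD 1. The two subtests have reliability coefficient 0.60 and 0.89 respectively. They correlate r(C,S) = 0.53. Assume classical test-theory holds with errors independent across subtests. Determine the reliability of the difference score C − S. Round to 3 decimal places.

Var(C−S) = 1 + 1 − 2·0.53 = 2 − 1.06 = 0.94.
Under uncorrelated errors the observed covariances equal the true-score covariances, so only the own-variance terms attenuate.
True-score variance = [0.60 + 0.89] − 1.06 = 1.49 − 1.06 = 0.43.
Reliability = 0.43 / 0.94 = 0.457.

0.457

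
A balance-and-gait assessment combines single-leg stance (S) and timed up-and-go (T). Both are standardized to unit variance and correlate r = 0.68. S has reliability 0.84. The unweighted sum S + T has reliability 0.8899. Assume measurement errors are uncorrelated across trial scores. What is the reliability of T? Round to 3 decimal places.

0.790

Var(S+T) = 2 + 2·0.68 = 3.360.
True-score variance = ρ_S + ρ_T + 2·0.68, so 0.8899 = (0.84 + ρ_T + 1.36) / 3.360.
ρ_T = 0.8899·3.360 − 0.84 − 1.36 = 0.790.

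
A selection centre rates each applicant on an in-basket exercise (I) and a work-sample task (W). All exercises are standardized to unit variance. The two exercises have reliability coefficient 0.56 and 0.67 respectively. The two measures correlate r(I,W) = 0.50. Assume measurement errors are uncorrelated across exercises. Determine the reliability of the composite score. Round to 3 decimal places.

0.743

Var(I+W) = 2 + 2·[0.50] = 2 + 1 = 3.
With uncorrelated errors the cross-covariances are all true-score covariance, so they carry over unchanged; only the diagonal terms shrink to ρᵢσᵢ².
True-score variance = [0.56 + 0.67] + 1 = 1.23 + 1 = 2.23.
Reliability = 2.23 / 3 = 0.743.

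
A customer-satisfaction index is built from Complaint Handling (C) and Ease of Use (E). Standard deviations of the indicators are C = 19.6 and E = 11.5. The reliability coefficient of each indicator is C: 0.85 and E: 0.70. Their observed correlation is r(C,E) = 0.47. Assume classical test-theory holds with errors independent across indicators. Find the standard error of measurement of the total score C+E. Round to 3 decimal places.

Var(total) = 516.41 + 211.876 = 728.286.
True-score variance = 419.111 + 211.876 = 630.987, so reliability = 0.8664.
Error variance = 728.286 − 630.987 = 97.299; SEM = √97.299 = 9.864.

9.864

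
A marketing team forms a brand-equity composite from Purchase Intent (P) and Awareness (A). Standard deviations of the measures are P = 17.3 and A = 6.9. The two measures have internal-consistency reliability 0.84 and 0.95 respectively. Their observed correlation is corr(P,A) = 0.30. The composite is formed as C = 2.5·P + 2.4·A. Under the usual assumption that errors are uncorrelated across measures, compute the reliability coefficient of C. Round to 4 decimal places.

Var(C) = 2.5²·17.3² + 2.4²·6.9² + 2·[6·17.3·6.9·0.30] = 2144.8 + 429.732 = 2574.53.
Under uncorrelated errors the observed covariances equal the true-score covariances, so only the own-variance terms attenuate.
True-score variance = [2.5²·17.3²·0.84 + 2.4²·6.9²·0.95] + 429.732 = 1831.79 + 429.732 = 2261.53.
Reliability = 2261.53 / 2574.53 = 0.8784.

0.8784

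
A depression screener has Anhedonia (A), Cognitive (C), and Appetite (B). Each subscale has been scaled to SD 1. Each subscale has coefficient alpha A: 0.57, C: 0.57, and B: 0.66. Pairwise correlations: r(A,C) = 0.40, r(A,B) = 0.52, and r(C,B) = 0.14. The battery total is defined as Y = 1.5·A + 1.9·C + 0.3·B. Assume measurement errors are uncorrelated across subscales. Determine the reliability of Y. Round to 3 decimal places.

0.712

Var(Y) = 1.5² + 1.9² + 0.3² + 2·[2.85·0.40 + 0.45·0.52 + 0.57·0.14] = 5.95 + 2.9076 = 8.8576.
Under uncorrelated errors the observed covariances equal the true-score covariances, so only the own-variance terms attenuate.
True-score variance = [1.5²·0.57 + 1.9²·0.57 + 0.3²·0.66] + 2.9076 = 3.3996 + 2.9076 = 6.3072.
Reliability = 6.3072 / 8.8576 = 0.712.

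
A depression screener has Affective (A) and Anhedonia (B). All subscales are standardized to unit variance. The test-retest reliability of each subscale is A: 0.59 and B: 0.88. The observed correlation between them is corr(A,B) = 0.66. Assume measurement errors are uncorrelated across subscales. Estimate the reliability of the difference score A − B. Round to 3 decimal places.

0.221

Var(A−B) = 1 + 1 − 2·0.66 = 2 − 1.32 = 0.68.
With uncorrelated errors the cross-covariances are all true-score covariance, so they carry over unchanged; only the diagonal terms shrink to ρᵢσᵢ².
True-score variance = [0.59 + 0.88] − 1.32 = 1.47 − 1.32 = 0.15.
Reliability = 0.15 / 0.68 = 0.221.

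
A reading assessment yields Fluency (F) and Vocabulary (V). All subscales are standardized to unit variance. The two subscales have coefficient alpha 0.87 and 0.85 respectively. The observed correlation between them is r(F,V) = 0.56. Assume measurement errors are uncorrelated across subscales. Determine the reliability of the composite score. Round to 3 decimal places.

0.910

Var(F+V) = 2 + 2·[0.56] = 2 + 1.12 = 3.12.
With uncorrelated errors the cross-covariances are all true-score covariance, so they carry over unchanged; only the diagonal terms shrink to ρᵢσᵢ².
True-score variance = [0.87 + 0.85] + 1.12 = 1.72 + 1.12 = 2.84.
Reliability = 2.84 / 3.12 = 0.910.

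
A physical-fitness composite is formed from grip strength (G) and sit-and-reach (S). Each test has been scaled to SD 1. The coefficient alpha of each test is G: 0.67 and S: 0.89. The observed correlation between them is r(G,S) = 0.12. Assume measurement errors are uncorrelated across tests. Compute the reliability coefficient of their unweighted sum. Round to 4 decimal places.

0.8036

Var(G+S) = 2 + 2·[0.12] = 2 + 0.24 = 2.24.
Under uncorrelated errors the observed covariances equal the true-score covariances, so only the own-variance terms attenuate.
True-score variance = [0.67 + 0.89] + 0.24 = 1.56 + 0.24 = 1.8.
Reliability = 1.8 / 2.24 = 0.8036.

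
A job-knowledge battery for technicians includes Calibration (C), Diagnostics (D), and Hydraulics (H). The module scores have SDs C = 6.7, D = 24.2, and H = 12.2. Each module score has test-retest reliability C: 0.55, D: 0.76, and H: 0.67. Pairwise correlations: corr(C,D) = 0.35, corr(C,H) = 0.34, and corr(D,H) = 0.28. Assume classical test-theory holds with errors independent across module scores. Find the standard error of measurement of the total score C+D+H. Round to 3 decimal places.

14.487

Var(total) = 779.37 + 334.416 = 1113.79.
True-score variance = 569.499 + 334.416 = 903.914, so reliability = 0.8116.
Error variance = 1113.79 − 903.914 = 209.871; SEM = √209.871 = 14.487.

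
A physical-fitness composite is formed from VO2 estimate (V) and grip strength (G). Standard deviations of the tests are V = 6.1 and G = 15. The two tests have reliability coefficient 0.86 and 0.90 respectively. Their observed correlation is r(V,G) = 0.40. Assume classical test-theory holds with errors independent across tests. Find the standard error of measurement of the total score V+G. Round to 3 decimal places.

Var(total) = 262.21 + 73.2 = 335.41.
True-score variance = 234.501 + 73.2 = 307.701, so reliability = 0.9174.
Error variance = 335.41 − 307.701 = 27.7094; SEM = √27.7094 = 5.264.

5.264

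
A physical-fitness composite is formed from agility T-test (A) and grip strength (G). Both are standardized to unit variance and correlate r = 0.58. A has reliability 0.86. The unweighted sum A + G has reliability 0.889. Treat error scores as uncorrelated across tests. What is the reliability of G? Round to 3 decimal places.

Var(A+G) = 2 + 2·0.58 = 3.160.
True-score variance = ρ_A + ρ_G + 2·0.58, so 0.889 = (0.86 + ρ_G + 1.16) / 3.160.
ρ_G = 0.889·3.160 − 0.86 − 1.16 = 0.789.

0.789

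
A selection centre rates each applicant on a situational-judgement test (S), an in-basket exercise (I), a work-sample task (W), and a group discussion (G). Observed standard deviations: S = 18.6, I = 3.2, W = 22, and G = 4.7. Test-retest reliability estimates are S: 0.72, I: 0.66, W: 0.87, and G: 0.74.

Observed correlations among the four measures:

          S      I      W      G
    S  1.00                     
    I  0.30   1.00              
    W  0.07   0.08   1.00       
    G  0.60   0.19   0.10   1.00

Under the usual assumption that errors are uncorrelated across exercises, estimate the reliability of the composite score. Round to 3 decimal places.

0.846

Var(S+I+W+G) = 18.6² + 3.2² + 22² + 4.7² + 2·[18.6·3.2·0.30 + 18.6·22·0.07 + 18.6·4.7·0.60 + 3.2·22·0.08 + 3.2·4.7·0.19 + 22·4.7·0.10] = 862.29 + 235.563 = 1097.85.
With uncorrelated errors the cross-covariances are all true-score covariance, so they carry over unchanged; only the diagonal terms shrink to ρᵢσᵢ².
True-score variance = [18.6²·0.72 + 3.2²·0.66 + 22²·0.87 + 4.7²·0.74] + 235.563 = 693.276 + 235.563 = 928.839.
Reliability = 928.839 / 1097.85 = 0.846.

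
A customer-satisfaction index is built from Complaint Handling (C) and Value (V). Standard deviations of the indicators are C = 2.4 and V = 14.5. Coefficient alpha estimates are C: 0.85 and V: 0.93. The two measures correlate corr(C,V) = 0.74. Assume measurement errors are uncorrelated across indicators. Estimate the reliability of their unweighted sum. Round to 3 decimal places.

0.942

Var(C+V) = 2.4² + 14.5² + 2·[2.4·14.5·0.74] = 216.01 + 51.504 = 267.514.
Because errors are independent across components, Cov(Tᵢ,Tⱼ) = Cov(Xᵢ,Xⱼ); the off-diagonal part of the true-score variance is the same as above.
True-score variance = [2.4²·0.85 + 14.5²·0.93] + 51.504 = 200.428 + 51.504 = 251.932.
Reliability = 251.932 / 267.514 = 0.942.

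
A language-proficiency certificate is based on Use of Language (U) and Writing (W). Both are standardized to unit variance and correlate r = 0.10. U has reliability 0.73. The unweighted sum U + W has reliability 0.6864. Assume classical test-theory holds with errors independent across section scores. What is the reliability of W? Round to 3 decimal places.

0.580

Var(U+W) = 2 + 2·0.10 = 2.200.
True-score variance = ρ_U + ρ_W + 2·0.10, so 0.6864 = (0.73 + ρ_W + 0.20) / 2.200.
ρ_W = 0.6864·2.200 − 0.73 − 0.20 = 0.580.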